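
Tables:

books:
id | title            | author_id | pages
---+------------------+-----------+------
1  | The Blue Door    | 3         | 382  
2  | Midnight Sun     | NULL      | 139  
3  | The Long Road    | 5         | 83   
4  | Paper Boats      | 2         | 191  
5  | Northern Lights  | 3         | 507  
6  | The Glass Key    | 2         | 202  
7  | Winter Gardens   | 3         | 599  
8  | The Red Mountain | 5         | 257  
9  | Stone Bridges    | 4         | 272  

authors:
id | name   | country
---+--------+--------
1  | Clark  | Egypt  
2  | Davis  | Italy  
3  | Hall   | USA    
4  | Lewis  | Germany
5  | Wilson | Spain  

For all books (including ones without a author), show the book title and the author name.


LEFT JOIN keeps every row from books (the left table); where author_id has no match in authors, the author columns become NULL. Walk through each book:
  - book 1 (The Blue Door): author_id=3 -> matches Hall
  - book 2 (Midnight Sun): author_id=NULL, no match -> kept with NULL
  - book 3 (The Long Road): author_id=5 -> matches Wilson
  - book 4 (Paper Boats): author_id=2 -> matches Davis
  - book 5 (Northern Lights): author_id=3 -> matches Hall
  - book 6 (The Glass Key): author_id=2 -> matches Davis
  - book 7 (Winter Gardens): author_id=3 -> matches Hall
  - book 8 (The Red Mountain): author_id=5 -> matches Wilson
  - book 9 (Stone Bridges): author_id=4 -> matches Lewis
All 9 rows appear; 1 has NULL author.

SQL:
SELECT a.title, b.name AS author
FROM books a
LEFT JOIN authors b ON a.author_id = b.id

Result:
title            | author
-----------------+-------
The Blue Door    | Hall  
Midnight Sun     | NULL  
The Long Road    | Wilson
Paper Boats      | Davis 
Northern Lights  | Hall  
The Glass Key    | Davis 
Winter Gardens   | Hall  
The Red Mountain | Wilson
Stone Bridges    | Lewis 


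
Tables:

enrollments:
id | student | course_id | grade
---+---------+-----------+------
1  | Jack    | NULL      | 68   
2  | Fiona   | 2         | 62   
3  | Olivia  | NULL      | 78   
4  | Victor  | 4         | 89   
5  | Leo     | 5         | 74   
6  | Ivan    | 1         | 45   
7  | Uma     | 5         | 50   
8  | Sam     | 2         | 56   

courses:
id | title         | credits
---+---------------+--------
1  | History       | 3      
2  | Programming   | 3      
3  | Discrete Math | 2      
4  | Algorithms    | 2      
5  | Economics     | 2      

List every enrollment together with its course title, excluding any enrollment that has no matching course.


INNER JOIN keeps only enrollments rows whose course_id matches an id in courses. Walk through each enrollment:
  - enrollment 1 (Jack): course_id=NULL, no match -> dropped
  - enrollment 2 (Fiona): course_id=2 -> matches Programming
  - enrollment 3 (Olivia): course_id=NULL, no match -> dropped
  - enrollment 4 (Victor): course_id=4 -> matches Algorithms
  - enrollment 5 (Leo): course_id=5 -> matches Economics
  - enrollment 6 (Ivan): course_id=1 -> matches History
  - enrollment 7 (Uma): course_id=5 -> matches Economics
  - enrollment 8 (Sam): course_id=2 -> matches Programming
So 2 of 8 rows are dropped.

SQL:
SELECT a.student, b.title AS course
FROM enrollments a
INNER JOIN courses b ON a.course_id = b.id

Result:
student | course     
--------+------------
Fiona   | Programming
Victor  | Algorithms 
Leo     | Economics  
Ivan    | History    
Uma     | Economics  
Sam     | Programming


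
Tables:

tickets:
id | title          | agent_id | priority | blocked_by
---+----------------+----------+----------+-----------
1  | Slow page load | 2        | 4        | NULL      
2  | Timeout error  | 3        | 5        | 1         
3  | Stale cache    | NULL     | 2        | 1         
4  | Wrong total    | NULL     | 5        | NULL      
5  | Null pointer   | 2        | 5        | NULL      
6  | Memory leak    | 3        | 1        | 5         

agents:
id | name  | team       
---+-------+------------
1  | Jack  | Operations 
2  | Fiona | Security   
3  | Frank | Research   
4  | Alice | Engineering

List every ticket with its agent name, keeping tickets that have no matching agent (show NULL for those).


LEFT JOIN keeps every row from tickets (the left table); where agent_id has no match in agents, the agent columns become NULL. Walk through each ticket:
  - ticket 1 (Slow page load): agent_id=2 -> matches Fiona
  - ticket 2 (Timeout error): agent_id=3 -> matches Frank
  - ticket 3 (Stale cache): agent_id=NULL, no match -> kept with NULL
  - ticket 4 (Wrong total): agent_id=NULL, no match -> kept with NULL
  - ticket 5 (Null pointer): agent_id=2 -> matches Fiona
  - ticket 6 (Memory leak): agent_id=3 -> matches Frank
All 6 rows appear; 2 have NULL agent.

SQL:
SELECT a.title, b.name AS agent
FROM tickets a
LEFT JOIN agents b ON a.agent_id = b.id

Result:
title          | agent
---------------+------
Slow page load | Fiona
Timeout error  | Frank
Stale cache    | NULL 
Wrong total    | NULL 
Null pointer   | Fiona
Memory leak    | Frank


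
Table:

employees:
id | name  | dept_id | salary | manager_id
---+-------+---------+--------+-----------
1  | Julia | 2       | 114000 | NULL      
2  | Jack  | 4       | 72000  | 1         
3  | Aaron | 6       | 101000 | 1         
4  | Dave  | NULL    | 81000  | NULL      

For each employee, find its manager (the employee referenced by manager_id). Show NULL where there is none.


This is a self-join: employees is joined to a second copy of itself, matching each row's manager_id to another row's id. Use LEFT JOIN so rows with manager_id=NULL are kept.
  - employee 1 (Julia): manager_id=NULL -> NULL
  - employee 2 (Jack): manager_id=1 -> Julia
  - employee 3 (Aaron): manager_id=1 -> Julia
  - employee 4 (Dave): manager_id=NULL -> NULL

SQL:
SELECT a.name AS item, b.name AS manager
FROM employees a
LEFT JOIN employees b ON a.manager_id = b.id

Result:
item  | manager
------+--------
Julia | NULL   
Jack  | Julia  
Aaron | Julia  
Dave  | NULL   


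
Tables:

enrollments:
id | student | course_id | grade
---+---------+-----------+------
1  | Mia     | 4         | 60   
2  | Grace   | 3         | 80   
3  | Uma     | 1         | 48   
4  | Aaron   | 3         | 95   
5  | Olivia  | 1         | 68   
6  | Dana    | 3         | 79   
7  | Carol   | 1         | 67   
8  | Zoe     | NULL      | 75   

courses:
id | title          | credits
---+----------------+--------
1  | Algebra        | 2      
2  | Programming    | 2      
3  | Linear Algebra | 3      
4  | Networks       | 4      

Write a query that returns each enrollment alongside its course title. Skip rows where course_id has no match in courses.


INNER JOIN keeps only enrollments rows whose course_id matches an id in courses. Walk through each enrollment:
  - enrollment 1 (Mia): course_id=4 -> matches Networks
  - enrollment 2 (Grace): course_id=3 -> matches Linear Algebra
  - enrollment 3 (Uma): course_id=1 -> matches Algebra
  - enrollment 4 (Aaron): course_id=3 -> matches Linear Algebra
  - enrollment 5 (Olivia): course_id=1 -> matches Algebra
  - enrollment 6 (Dana): course_id=3 -> matches Linear Algebra
  - enrollment 7 (Carol): course_id=1 -> matches Algebra
  - enrollment 8 (Zoe): course_id=NULL, no match -> dropped
So 1 of 8 rows is dropped.

SQL:
SELECT a.student, b.title AS course
FROM enrollments a
INNER JOIN courses b ON a.course_id = b.id

Result:
student | course        
--------+---------------
Mia     | Networks      
Grace   | Linear Algebra
Uma     | Algebra       
Aaron   | Linear Algebra
Olivia  | Algebra       
Dana    | Linear Algebra
Carol   | Algebra       


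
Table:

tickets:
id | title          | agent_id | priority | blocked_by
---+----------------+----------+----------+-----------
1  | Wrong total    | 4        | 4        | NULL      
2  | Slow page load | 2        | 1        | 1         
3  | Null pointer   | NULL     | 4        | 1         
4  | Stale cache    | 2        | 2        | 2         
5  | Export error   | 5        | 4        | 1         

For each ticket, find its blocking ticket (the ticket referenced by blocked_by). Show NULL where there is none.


This is a self-join: tickets is joined to a second copy of itself, matching each row's blocked_by to another row's id. Use LEFT JOIN so rows with blocked_by=NULL are kept.
  - ticket 1 (Wrong total): blocked_by=NULL -> NULL
  - ticket 2 (Slow page load): blocked_by=1 -> Wrong total
  - ticket 3 (Null pointer): blocked_by=1 -> Wrong total
  - ticket 4 (Stale cache): blocked_by=2 -> Slow page load
  - ticket 5 (Export error): blocked_by=1 -> Wrong total

SQL:
SELECT a.title AS item, b.title AS blocked_by
FROM tickets a
LEFT JOIN tickets b ON a.blocked_by = b.id

Result:
item           | blocked_by    
---------------+---------------
Wrong total    | NULL          
Slow page load | Wrong total   
Null pointer   | Wrong total   
Stale cache    | Slow page load
Export error   | Wrong total   


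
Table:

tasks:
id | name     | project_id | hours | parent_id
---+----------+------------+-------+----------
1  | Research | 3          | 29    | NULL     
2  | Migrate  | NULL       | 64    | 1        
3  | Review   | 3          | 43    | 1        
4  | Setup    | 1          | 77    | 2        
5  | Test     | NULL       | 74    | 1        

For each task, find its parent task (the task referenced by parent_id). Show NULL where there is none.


This is a self-join: tasks is joined to a second copy of itself, matching each row's parent_id to another row's id. Use LEFT JOIN so rows with parent_id=NULL are kept.
  - task 1 (Research): parent_id=NULL -> NULL
  - task 2 (Migrate): parent_id=1 -> Research
  - task 3 (Review): parent_id=1 -> Research
  - task 4 (Setup): parent_id=2 -> Migrate
  - task 5 (Test): parent_id=1 -> Research

SQL:
SELECT a.name AS item, b.name AS parent
FROM tasks a
LEFT JOIN tasks b ON a.parent_id = b.id

Result:
item     | parent  
---------+---------
Research | NULL    
Migrate  | Research
Review   | Research
Setup    | Migrate 
Test     | Research


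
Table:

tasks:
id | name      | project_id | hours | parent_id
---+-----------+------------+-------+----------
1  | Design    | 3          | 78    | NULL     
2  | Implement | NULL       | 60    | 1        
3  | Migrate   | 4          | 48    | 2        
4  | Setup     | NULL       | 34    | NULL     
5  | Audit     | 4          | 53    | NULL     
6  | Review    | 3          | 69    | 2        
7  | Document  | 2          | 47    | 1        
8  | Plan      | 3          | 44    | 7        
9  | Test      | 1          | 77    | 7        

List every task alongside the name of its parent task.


This is a self-join: tasks is joined to a second copy of itself, matching each row's parent_id to another row's id. Use LEFT JOIN so rows with parent_id=NULL are kept.
  - task 1 (Design): parent_id=NULL -> NULL
  - task 2 (Implement): parent_id=1 -> Design
  - task 3 (Migrate): parent_id=2 -> Implement
  - task 4 (Setup): parent_id=NULL -> NULL
  - task 5 (Audit): parent_id=NULL -> NULL
  - task 6 (Review): parent_id=2 -> Implement
  - task 7 (Document): parent_id=1 -> Design
  - task 8 (Plan): parent_id=7 -> Document
  - task 9 (Test): parent_id=7 -> Document

SQL:
SELECT a.name AS item, b.name AS parent
FROM tasks a
LEFT JOIN tasks b ON a.parent_id = b.id

Result:
item      | parent   
----------+----------
Design    | NULL     
Implement | Design   
Migrate   | Implement
Setup     | NULL     
Audit     | NULL     
Review    | Implement
Document  | Design   
Plan      | Document 
Test      | Document 


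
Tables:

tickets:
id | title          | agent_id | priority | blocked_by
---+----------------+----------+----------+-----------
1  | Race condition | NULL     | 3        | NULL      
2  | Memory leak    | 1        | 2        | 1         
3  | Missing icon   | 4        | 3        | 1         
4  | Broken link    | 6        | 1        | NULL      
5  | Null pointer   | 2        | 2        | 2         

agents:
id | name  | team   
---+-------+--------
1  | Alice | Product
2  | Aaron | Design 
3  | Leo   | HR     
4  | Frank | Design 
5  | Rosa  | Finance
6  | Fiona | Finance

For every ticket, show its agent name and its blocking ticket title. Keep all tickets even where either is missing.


Two LEFT JOINs from the same base table tickets: one to agents via agent_id, one to tickets itself via blocked_by. Both are LEFT so every ticket is preserved.
Match against agents:
  - ticket 1 (Race condition): agent_id=NULL, no match -> kept with NULL
  - ticket 2 (Memory leak): agent_id=1 -> matches Alice
  - ticket 3 (Missing icon): agent_id=4 -> matches Frank
  - ticket 4 (Broken link): agent_id=6 -> matches Fiona
  - ticket 5 (Null pointer): agent_id=2 -> matches Aaron
Match against tickets (self):
  - ticket 1 (Race condition): blocked_by=NULL -> NULL
  - ticket 2 (Memory leak): blocked_by=1 -> Race condition
  - ticket 3 (Missing icon): blocked_by=1 -> Race condition
  - ticket 4 (Broken link): blocked_by=NULL -> NULL
  - ticket 5 (Null pointer): blocked_by=2 -> Memory leak

SQL:
SELECT a.title, b.name AS agent, c.title AS blocked_by
FROM tickets a
LEFT JOIN agents b ON a.agent_id = b.id
LEFT JOIN tickets c ON a.blocked_by = c.id

Result:
title          | agent | blocked_by    
---------------+-------+---------------
Race condition | NULL  | NULL          
Memory leak    | Alice | Race condition
Missing icon   | Frank | Race condition
Broken link    | Fiona | NULL          
Null pointer   | Aaron | Memory leak   


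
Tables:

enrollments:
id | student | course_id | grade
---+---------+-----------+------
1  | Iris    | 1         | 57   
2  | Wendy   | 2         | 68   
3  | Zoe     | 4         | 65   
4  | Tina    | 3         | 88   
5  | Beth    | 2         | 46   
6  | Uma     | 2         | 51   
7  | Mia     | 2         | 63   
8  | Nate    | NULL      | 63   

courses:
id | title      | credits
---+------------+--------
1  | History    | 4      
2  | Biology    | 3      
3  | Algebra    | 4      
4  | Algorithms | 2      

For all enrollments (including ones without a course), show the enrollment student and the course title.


LEFT JOIN keeps every row from enrollments (the left table); where course_id has no match in courses, the course columns become NULL. Walk through each enrollment:
  - enrollment 1 (Iris): course_id=1 -> matches History
  - enrollment 2 (Wendy): course_id=2 -> matches Biology
  - enrollment 3 (Zoe): course_id=4 -> matches Algorithms
  - enrollment 4 (Tina): course_id=3 -> matches Algebra
  - enrollment 5 (Beth): course_id=2 -> matches Biology
  - enrollment 6 (Uma): course_id=2 -> matches Biology
  - enrollment 7 (Mia): course_id=2 -> matches Biology
  - enrollment 8 (Nate): course_id=NULL, no match -> kept with NULL
All 8 rows appear; 1 has NULL course.

SQL:
SELECT a.student, b.title AS course
FROM enrollments a
LEFT JOIN courses b ON a.course_id = b.id

Result:
student | course    
--------+-----------
Iris    | History   
Wendy   | Biology   
Zoe     | Algorithms
Tina    | Algebra   
Beth    | Biology   
Uma     | Biology   
Mia     | Biology   
Nate    | NULL      


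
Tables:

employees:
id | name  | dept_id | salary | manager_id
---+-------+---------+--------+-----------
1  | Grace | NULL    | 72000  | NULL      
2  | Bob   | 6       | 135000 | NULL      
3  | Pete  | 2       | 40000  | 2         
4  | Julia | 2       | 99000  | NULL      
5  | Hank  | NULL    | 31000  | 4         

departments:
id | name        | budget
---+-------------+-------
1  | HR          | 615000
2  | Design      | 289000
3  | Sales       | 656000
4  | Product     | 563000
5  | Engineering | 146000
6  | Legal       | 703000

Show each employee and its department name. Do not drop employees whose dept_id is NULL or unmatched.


LEFT JOIN keeps every row from employees (the left table); where dept_id has no match in departments, the department columns become NULL. Walk through each employee:
  - employee 1 (Grace): dept_id=NULL, no match -> kept with NULL
  - employee 2 (Bob): dept_id=6 -> matches Legal
  - employee 3 (Pete): dept_id=2 -> matches Design
  - employee 4 (Julia): dept_id=2 -> matches Design
  - employee 5 (Hank): dept_id=NULL, no match -> kept with NULL
All 5 rows appear; 2 have NULL department.

SQL:
SELECT a.name, b.name AS department
FROM employees a
LEFT JOIN departments b ON a.dept_id = b.id

Result:
name  | department
------+-----------
Grace | NULL      
Bob   | Legal     
Pete  | Design    
Julia | Design    
Hank  | NULL      


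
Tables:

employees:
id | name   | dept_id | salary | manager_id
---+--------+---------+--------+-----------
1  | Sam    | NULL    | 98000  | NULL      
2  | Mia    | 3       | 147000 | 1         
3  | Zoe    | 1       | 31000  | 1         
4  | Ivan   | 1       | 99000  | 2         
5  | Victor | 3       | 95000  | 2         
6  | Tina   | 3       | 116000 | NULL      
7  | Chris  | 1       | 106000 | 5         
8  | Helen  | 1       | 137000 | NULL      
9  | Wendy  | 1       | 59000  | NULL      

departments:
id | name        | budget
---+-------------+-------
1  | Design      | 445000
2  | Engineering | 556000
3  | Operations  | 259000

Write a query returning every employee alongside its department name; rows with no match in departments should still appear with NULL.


LEFT JOIN keeps every row from employees (the left table); where dept_id has no match in departments, the department columns become NULL. Walk through each employee:
  - employee 1 (Sam): dept_id=NULL, no match -> kept with NULL
  - employee 2 (Mia): dept_id=3 -> matches Operations
  - employee 3 (Zoe): dept_id=1 -> matches Design
  - employee 4 (Ivan): dept_id=1 -> matches Design
  - employee 5 (Victor): dept_id=3 -> matches Operations
  - employee 6 (Tina): dept_id=3 -> matches Operations
  - employee 7 (Chris): dept_id=1 -> matches Design
  - employee 8 (Helen): dept_id=1 -> matches Design
  - employee 9 (Wendy): dept_id=1 -> matches Design
All 9 rows appear; 1 has NULL department.

SQL:
SELECT a.name, b.name AS department
FROM employees a
LEFT JOIN departments b ON a.dept_id = b.id

Result:
name   | department
-------+-----------
Sam    | NULL      
Mia    | Operations
Zoe    | Design    
Ivan   | Design    
Victor | Operations
Tina   | Operations
Chris  | Design    
Helen  | Design    
Wendy  | Design    


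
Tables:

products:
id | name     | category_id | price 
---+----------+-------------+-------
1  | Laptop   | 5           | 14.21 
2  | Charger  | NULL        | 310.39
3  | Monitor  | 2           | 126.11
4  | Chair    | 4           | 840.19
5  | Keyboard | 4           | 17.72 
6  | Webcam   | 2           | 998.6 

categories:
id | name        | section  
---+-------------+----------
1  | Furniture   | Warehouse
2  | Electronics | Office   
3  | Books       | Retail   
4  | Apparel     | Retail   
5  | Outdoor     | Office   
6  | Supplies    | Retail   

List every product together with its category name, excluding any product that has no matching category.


INNER JOIN keeps only products rows whose category_id matches an id in categories. Walk through each product:
  - product 1 (Laptop): category_id=5 -> matches Outdoor
  - product 2 (Charger): category_id=NULL, no match -> dropped
  - product 3 (Monitor): category_id=2 -> matches Electronics
  - product 4 (Chair): category_id=4 -> matches Apparel
  - product 5 (Keyboard): category_id=4 -> matches Apparel
  - product 6 (Webcam): category_id=2 -> matches Electronics
So 1 of 6 rows is dropped.

SQL:
SELECT a.name, b.name AS category
FROM products a
INNER JOIN categories b ON a.category_id = b.id

Result:
name     | category   
---------+------------
Laptop   | Outdoor    
Monitor  | Electronics
Chair    | Apparel    
Keyboard | Apparel    
Webcam   | Electronics


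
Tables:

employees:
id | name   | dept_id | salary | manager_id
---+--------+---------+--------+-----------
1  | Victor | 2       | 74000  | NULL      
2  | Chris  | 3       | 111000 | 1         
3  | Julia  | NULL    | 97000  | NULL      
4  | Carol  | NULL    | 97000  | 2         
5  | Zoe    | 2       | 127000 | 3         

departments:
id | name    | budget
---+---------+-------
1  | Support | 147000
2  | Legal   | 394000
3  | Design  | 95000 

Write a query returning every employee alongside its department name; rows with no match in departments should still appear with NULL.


LEFT JOIN keeps every row from employees (the left table); where dept_id has no match in departments, the department columns become NULL. Walk through each employee:
  - employee 1 (Victor): dept_id=2 -> matches Legal
  - employee 2 (Chris): dept_id=3 -> matches Design
  - employee 3 (Julia): dept_id=NULL, no match -> kept with NULL
  - employee 4 (Carol): dept_id=NULL, no match -> kept with NULL
  - employee 5 (Zoe): dept_id=2 -> matches Legal
All 5 rows appear; 2 have NULL department.

SQL:
SELECT a.name, b.name AS department
FROM employees a
LEFT JOIN departments b ON a.dept_id = b.id

Result:
name   | department
-------+-----------
Victor | Legal     
Chris  | Design    
Julia  | NULL      
Carol  | NULL      
Zoe    | Legal     


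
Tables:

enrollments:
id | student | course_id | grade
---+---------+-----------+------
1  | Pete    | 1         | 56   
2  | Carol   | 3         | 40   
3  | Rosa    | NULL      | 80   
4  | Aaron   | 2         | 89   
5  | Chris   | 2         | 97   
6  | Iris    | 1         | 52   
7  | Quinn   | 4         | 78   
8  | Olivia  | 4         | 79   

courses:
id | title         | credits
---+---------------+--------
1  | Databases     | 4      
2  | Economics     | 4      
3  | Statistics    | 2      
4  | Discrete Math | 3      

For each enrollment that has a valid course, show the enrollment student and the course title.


INNER JOIN keeps only enrollments rows whose course_id matches an id in courses. Walk through each enrollment:
  - enrollment 1 (Pete): course_id=1 -> matches Databases
  - enrollment 2 (Carol): course_id=3 -> matches Statistics
  - enrollment 3 (Rosa): course_id=NULL, no match -> dropped
  - enrollment 4 (Aaron): course_id=2 -> matches Economics
  - enrollment 5 (Chris): course_id=2 -> matches Economics
  - enrollment 6 (Iris): course_id=1 -> matches Databases
  - enrollment 7 (Quinn): course_id=4 -> matches Discrete Math
  - enrollment 8 (Olivia): course_id=4 -> matches Discrete Math
So 1 of 8 rows is dropped.

SQL:
SELECT a.student, b.title AS course
FROM enrollments a
INNER JOIN courses b ON a.course_id = b.id

Result:
student | course       
--------+--------------
Pete    | Databases    
Carol   | Statistics   
Aaron   | Economics    
Chris   | Economics    
Iris    | Databases    
Quinn   | Discrete Math
Olivia  | Discrete Math


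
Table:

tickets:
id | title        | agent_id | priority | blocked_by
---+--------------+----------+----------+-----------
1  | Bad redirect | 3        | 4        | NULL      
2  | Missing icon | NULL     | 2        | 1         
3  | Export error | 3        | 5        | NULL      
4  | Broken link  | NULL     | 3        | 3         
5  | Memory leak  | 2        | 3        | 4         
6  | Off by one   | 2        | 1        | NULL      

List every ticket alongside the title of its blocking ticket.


This is a self-join: tickets is joined to a second copy of itself, matching each row's blocked_by to another row's id. Use LEFT JOIN so rows with blocked_by=NULL are kept.
  - ticket 1 (Bad redirect): blocked_by=NULL -> NULL
  - ticket 2 (Missing icon): blocked_by=1 -> Bad redirect
  - ticket 3 (Export error): blocked_by=NULL -> NULL
  - ticket 4 (Broken link): blocked_by=3 -> Export error
  - ticket 5 (Memory leak): blocked_by=4 -> Broken link
  - ticket 6 (Off by one): blocked_by=NULL -> NULL

SQL:
SELECT a.title AS item, b.title AS blocked_by
FROM tickets a
LEFT JOIN tickets b ON a.blocked_by = b.id

Result:
item         | blocked_by  
-------------+-------------
Bad redirect | NULL        
Missing icon | Bad redirect
Export error | NULL        
Broken link  | Export error
Memory leak  | Broken link 
Off by one   | NULL        


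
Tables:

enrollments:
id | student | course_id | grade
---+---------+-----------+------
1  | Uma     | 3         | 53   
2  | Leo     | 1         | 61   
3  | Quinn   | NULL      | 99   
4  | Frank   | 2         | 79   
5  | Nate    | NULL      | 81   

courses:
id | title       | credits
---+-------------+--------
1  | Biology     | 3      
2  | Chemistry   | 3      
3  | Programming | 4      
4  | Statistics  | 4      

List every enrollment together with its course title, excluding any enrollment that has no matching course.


INNER JOIN keeps only enrollments rows whose course_id matches an id in courses. Walk through each enrollment:
  - enrollment 1 (Uma): course_id=3 -> matches Programming
  - enrollment 2 (Leo): course_id=1 -> matches Biology
  - enrollment 3 (Quinn): course_id=NULL, no match -> dropped
  - enrollment 4 (Frank): course_id=2 -> matches Chemistry
  - enrollment 5 (Nate): course_id=NULL, no match -> dropped
So 2 of 5 rows are dropped.

SQL:
SELECT a.student, b.title AS course
FROM enrollments a
INNER JOIN courses b ON a.course_id = b.id

Result:
student | course     
--------+------------
Uma     | Programming
Leo     | Biology    
Frank   | Chemistry  


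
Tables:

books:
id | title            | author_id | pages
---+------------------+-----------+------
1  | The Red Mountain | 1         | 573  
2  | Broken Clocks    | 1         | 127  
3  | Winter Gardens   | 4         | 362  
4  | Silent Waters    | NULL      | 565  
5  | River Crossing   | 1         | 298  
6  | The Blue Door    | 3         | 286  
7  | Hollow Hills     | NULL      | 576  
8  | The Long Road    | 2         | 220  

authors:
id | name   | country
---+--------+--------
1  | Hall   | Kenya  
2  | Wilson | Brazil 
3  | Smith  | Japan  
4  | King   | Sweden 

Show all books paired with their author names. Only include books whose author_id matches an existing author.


INNER JOIN keeps only books rows whose author_id matches an id in authors. Walk through each book:
  - book 1 (The Red Mountain): author_id=1 -> matches Hall
  - book 2 (Broken Clocks): author_id=1 -> matches Hall
  - book 3 (Winter Gardens): author_id=4 -> matches King
  - book 4 (Silent Waters): author_id=NULL, no match -> dropped
  - book 5 (River Crossing): author_id=1 -> matches Hall
  - book 6 (The Blue Door): author_id=3 -> matches Smith
  - book 7 (Hollow Hills): author_id=NULL, no match -> dropped
  - book 8 (The Long Road): author_id=2 -> matches Wilson
So 2 of 8 rows are dropped.

SQL:
SELECT a.title, b.name AS author
FROM books a
INNER JOIN authors b ON a.author_id = b.id

Result:
title            | author
-----------------+-------
The Red Mountain | Hall  
Broken Clocks    | Hall  
Winter Gardens   | King  
River Crossing   | Hall  
The Blue Door    | Smith 
The Long Road    | Wilson


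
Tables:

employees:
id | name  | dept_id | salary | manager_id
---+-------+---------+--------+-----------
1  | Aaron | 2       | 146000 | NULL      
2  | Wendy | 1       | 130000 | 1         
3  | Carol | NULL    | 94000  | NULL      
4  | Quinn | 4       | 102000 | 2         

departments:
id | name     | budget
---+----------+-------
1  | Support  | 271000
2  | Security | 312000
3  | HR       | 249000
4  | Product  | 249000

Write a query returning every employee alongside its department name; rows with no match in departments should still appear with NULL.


LEFT JOIN keeps every row from employees (the left table); where dept_id has no match in departments, the department columns become NULL. Walk through each employee:
  - employee 1 (Aaron): dept_id=2 -> matches Security
  - employee 2 (Wendy): dept_id=1 -> matches Support
  - employee 3 (Carol): dept_id=NULL, no match -> kept with NULL
  - employee 4 (Quinn): dept_id=4 -> matches Product
All 4 rows appear; 1 has NULL department.

SQL:
SELECT a.name, b.name AS department
FROM employees a
LEFT JOIN departments b ON a.dept_id = b.id

Result:
name  | department
------+-----------
Aaron | Security  
Wendy | Support   
Carol | NULL      
Quinn | Product   


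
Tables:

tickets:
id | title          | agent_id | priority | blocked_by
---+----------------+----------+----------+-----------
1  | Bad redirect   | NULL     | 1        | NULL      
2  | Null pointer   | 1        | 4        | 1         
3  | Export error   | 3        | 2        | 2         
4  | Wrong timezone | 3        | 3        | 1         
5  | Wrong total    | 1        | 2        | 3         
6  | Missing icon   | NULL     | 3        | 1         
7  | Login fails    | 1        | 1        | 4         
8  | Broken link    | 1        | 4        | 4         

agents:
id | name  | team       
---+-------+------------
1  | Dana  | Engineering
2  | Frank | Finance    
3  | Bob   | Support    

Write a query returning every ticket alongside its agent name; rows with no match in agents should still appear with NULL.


LEFT JOIN keeps every row from tickets (the left table); where agent_id has no match in agents, the agent columns become NULL. Walk through each ticket:
  - ticket 1 (Bad redirect): agent_id=NULL, no match -> kept with NULL
  - ticket 2 (Null pointer): agent_id=1 -> matches Dana
  - ticket 3 (Export error): agent_id=3 -> matches Bob
  - ticket 4 (Wrong timezone): agent_id=3 -> matches Bob
  - ticket 5 (Wrong total): agent_id=1 -> matches Dana
  - ticket 6 (Missing icon): agent_id=NULL, no match -> kept with NULL
  - ticket 7 (Login fails): agent_id=1 -> matches Dana
  - ticket 8 (Broken link): agent_id=1 -> matches Dana
All 8 rows appear; 2 have NULL agent.

SQL:
SELECT a.title, b.name AS agent
FROM tickets a
LEFT JOIN agents b ON a.agent_id = b.id

Result:
title          | agent
---------------+------
Bad redirect   | NULL 
Null pointer   | Dana 
Export error   | Bob  
Wrong timezone | Bob  
Wrong total    | Dana 
Missing icon   | NULL 
Login fails    | Dana 
Broken link    | Dana 


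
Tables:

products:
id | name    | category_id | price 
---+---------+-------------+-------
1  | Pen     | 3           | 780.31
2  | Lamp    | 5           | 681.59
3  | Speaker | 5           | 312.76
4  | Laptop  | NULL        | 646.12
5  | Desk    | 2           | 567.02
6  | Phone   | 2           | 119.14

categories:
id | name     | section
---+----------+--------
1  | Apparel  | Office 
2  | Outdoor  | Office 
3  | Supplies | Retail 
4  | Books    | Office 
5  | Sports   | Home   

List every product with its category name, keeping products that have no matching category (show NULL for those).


LEFT JOIN keeps every row from products (the left table); where category_id has no match in categories, the category columns become NULL. Walk through each product:
  - product 1 (Pen): category_id=3 -> matches Supplies
  - product 2 (Lamp): category_id=5 -> matches Sports
  - product 3 (Speaker): category_id=5 -> matches Sports
  - product 4 (Laptop): category_id=NULL, no match -> kept with NULL
  - product 5 (Desk): category_id=2 -> matches Outdoor
  - product 6 (Phone): category_id=2 -> matches Outdoor
All 6 rows appear; 1 has NULL category.

SQL:
SELECT a.name, b.name AS category
FROM products a
LEFT JOIN categories b ON a.category_id = b.id

Result:
name    | category
--------+---------
Pen     | Supplies
Lamp    | Sports  
Speaker | Sports  
Laptop  | NULL    
Desk    | Outdoor 
Phone   | Outdoor 


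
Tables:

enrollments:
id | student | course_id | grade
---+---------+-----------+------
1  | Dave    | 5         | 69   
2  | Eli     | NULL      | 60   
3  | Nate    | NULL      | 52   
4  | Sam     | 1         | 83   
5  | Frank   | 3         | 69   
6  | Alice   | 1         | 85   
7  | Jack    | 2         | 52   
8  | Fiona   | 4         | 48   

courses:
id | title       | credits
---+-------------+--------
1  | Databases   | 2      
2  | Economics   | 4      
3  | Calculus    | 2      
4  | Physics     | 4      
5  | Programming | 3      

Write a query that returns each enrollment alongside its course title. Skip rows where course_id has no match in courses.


INNER JOIN keeps only enrollments rows whose course_id matches an id in courses. Walk through each enrollment:
  - enrollment 1 (Dave): course_id=5 -> matches Programming
  - enrollment 2 (Eli): course_id=NULL, no match -> dropped
  - enrollment 3 (Nate): course_id=NULL, no match -> dropped
  - enrollment 4 (Sam): course_id=1 -> matches Databases
  - enrollment 5 (Frank): course_id=3 -> matches Calculus
  - enrollment 6 (Alice): course_id=1 -> matches Databases
  - enrollment 7 (Jack): course_id=2 -> matches Economics
  - enrollment 8 (Fiona): course_id=4 -> matches Physics
So 2 of 8 rows are dropped.

SQL:
SELECT a.student, b.title AS course
FROM enrollments a
INNER JOIN courses b ON a.course_id = b.id

Result:
student | course     
--------+------------
Dave    | Programming
Sam     | Databases  
Frank   | Calculus   
Alice   | Databases  
Jack    | Economics  
Fiona   | Physics    


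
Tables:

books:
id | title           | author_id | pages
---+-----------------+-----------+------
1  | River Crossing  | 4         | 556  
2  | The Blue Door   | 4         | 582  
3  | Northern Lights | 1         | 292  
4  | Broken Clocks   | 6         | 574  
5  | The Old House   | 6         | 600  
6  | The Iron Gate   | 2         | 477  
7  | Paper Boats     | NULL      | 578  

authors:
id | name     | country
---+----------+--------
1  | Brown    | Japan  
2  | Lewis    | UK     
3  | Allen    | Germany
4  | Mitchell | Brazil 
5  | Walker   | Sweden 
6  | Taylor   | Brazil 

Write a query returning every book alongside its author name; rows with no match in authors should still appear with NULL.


LEFT JOIN keeps every row from books (the left table); where author_id has no match in authors, the author columns become NULL. Walk through each book:
  - book 1 (River Crossing): author_id=4 -> matches Mitchell
  - book 2 (The Blue Door): author_id=4 -> matches Mitchell
  - book 3 (Northern Lights): author_id=1 -> matches Brown
  - book 4 (Broken Clocks): author_id=6 -> matches Taylor
  - book 5 (The Old House): author_id=6 -> matches Taylor
  - book 6 (The Iron Gate): author_id=2 -> matches Lewis
  - book 7 (Paper Boats): author_id=NULL, no match -> kept with NULL
All 7 rows appear; 1 has NULL author.

SQL:
SELECT a.title, b.name AS author
FROM books a
LEFT JOIN authors b ON a.author_id = b.id

Result:
title           | author  
----------------+---------
River Crossing  | Mitchell
The Blue Door   | Mitchell
Northern Lights | Brown   
Broken Clocks   | Taylor  
The Old House   | Taylor  
The Iron Gate   | Lewis   
Paper Boats     | NULL    


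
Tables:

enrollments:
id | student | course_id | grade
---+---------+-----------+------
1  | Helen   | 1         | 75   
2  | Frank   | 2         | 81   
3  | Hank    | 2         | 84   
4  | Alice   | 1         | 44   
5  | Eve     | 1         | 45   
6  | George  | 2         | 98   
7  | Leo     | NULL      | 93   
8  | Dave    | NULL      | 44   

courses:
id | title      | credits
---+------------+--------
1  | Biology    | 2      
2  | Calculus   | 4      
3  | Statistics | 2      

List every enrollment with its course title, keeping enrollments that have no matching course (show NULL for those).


LEFT JOIN keeps every row from enrollments (the left table); where course_id has no match in courses, the course columns become NULL. Walk through each enrollment:
  - enrollment 1 (Helen): course_id=1 -> matches Biology
  - enrollment 2 (Frank): course_id=2 -> matches Calculus
  - enrollment 3 (Hank): course_id=2 -> matches Calculus
  - enrollment 4 (Alice): course_id=1 -> matches Biology
  - enrollment 5 (Eve): course_id=1 -> matches Biology
  - enrollment 6 (George): course_id=2 -> matches Calculus
  - enrollment 7 (Leo): course_id=NULL, no match -> kept with NULL
  - enrollment 8 (Dave): course_id=NULL, no match -> kept with NULL
All 8 rows appear; 2 have NULL course.

SQL:
SELECT a.student, b.title AS course
FROM enrollments a
LEFT JOIN courses b ON a.course_id = b.id

Result:
student | course  
--------+---------
Helen   | Biology 
Frank   | Calculus
Hank    | Calculus
Alice   | Biology 
Eve     | Biology 
George  | Calculus
Leo     | NULL    
Dave    | NULL    


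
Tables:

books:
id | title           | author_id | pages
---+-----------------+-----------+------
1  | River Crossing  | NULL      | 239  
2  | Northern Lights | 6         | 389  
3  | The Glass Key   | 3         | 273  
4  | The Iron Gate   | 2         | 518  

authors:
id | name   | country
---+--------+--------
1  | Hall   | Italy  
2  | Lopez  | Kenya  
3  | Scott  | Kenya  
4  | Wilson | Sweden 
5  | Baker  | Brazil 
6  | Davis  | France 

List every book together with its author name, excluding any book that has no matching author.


INNER JOIN keeps only books rows whose author_id matches an id in authors. Walk through each book:
  - book 1 (River Crossing): author_id=NULL, no match -> dropped
  - book 2 (Northern Lights): author_id=6 -> matches Davis
  - book 3 (The Glass Key): author_id=3 -> matches Scott
  - book 4 (The Iron Gate): author_id=2 -> matches Lopez
So 1 of 4 rows is dropped.

SQL:
SELECT a.title, b.name AS author
FROM books a
INNER JOIN authors b ON a.author_id = b.id

Result:
title           | author
----------------+-------
Northern Lights | Davis 
The Glass Key   | Scott 
The Iron Gate   | Lopez 


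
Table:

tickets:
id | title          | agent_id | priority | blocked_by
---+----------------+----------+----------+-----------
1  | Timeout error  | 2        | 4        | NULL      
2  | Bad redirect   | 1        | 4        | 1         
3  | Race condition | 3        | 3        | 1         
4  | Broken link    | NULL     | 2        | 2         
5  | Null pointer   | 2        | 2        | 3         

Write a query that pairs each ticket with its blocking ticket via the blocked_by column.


This is a self-join: tickets is joined to a second copy of itself, matching each row's blocked_by to another row's id. Use LEFT JOIN so rows with blocked_by=NULL are kept.
  - ticket 1 (Timeout error): blocked_by=NULL -> NULL
  - ticket 2 (Bad redirect): blocked_by=1 -> Timeout error
  - ticket 3 (Race condition): blocked_by=1 -> Timeout error
  - ticket 4 (Broken link): blocked_by=2 -> Bad redirect
  - ticket 5 (Null pointer): blocked_by=3 -> Race condition

SQL:
SELECT a.title AS item, b.title AS blocked_by
FROM tickets a
LEFT JOIN tickets b ON a.blocked_by = b.id

Result:
item           | blocked_by    
---------------+---------------
Timeout error  | NULL          
Bad redirect   | Timeout error 
Race condition | Timeout error 
Broken link    | Bad redirect  
Null pointer   | Race condition


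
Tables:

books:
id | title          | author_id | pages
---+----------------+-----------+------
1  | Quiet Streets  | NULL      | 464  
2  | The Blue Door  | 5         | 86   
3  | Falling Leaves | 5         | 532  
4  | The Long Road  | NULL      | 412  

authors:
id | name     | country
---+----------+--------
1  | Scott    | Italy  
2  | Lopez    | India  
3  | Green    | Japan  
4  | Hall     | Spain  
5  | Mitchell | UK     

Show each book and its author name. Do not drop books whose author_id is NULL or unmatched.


LEFT JOIN keeps every row from books (the left table); where author_id has no match in authors, the author columns become NULL. Walk through each book:
  - book 1 (Quiet Streets): author_id=NULL, no match -> kept with NULL
  - book 2 (The Blue Door): author_id=5 -> matches Mitchell
  - book 3 (Falling Leaves): author_id=5 -> matches Mitchell
  - book 4 (The Long Road): author_id=NULL, no match -> kept with NULL
All 4 rows appear; 2 have NULL author.

SQL:
SELECT a.title, b.name AS author
FROM books a
LEFT JOIN authors b ON a.author_id = b.id

Result:
title          | author  
---------------+---------
Quiet Streets  | NULL    
The Blue Door  | Mitchell
Falling Leaves | Mitchell
The Long Road  | NULL    


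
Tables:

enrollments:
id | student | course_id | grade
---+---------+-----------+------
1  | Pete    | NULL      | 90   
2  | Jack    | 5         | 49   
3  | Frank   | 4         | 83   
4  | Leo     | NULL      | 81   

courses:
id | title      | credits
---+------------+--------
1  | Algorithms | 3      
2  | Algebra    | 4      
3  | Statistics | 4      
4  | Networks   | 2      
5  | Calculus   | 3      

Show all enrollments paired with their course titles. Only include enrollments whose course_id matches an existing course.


INNER JOIN keeps only enrollments rows whose course_id matches an id in courses. Walk through each enrollment:
  - enrollment 1 (Pete): course_id=NULL, no match -> dropped
  - enrollment 2 (Jack): course_id=5 -> matches Calculus
  - enrollment 3 (Frank): course_id=4 -> matches Networks
  - enrollment 4 (Leo): course_id=NULL, no match -> dropped
So 2 of 4 rows are dropped.

SQL:
SELECT a.student, b.title AS course
FROM enrollments a
INNER JOIN courses b ON a.course_id = b.id

Result:
student | course  
--------+---------
Jack    | Calculus
Frank   | Networks
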